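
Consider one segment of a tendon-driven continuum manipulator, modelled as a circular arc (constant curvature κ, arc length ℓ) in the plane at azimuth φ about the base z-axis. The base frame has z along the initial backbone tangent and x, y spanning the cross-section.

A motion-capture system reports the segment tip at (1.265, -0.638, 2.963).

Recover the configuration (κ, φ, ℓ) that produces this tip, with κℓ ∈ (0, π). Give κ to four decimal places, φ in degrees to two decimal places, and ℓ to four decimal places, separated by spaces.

0.2627 333.24 3.3958

ρ = √(x²+y²) = √(1.265² + -0.638²) = 1.41678
φ = atan2(y, x) mod 360° = atan2(-0.638, 1.265) = 333.2360°
|p|² = ρ² + z² = 1.41678² + 2.963² = 10.78664
κ = 2ρ / |p|² = 2×1.41678 / 10.78664 = 0.26269
θ = 2·atan2(ρ, z) = 2·atan2(1.41678, 2.963) = 0.89204 rad
ℓ = θ/κ = 0.89204/0.26269 = 3.39578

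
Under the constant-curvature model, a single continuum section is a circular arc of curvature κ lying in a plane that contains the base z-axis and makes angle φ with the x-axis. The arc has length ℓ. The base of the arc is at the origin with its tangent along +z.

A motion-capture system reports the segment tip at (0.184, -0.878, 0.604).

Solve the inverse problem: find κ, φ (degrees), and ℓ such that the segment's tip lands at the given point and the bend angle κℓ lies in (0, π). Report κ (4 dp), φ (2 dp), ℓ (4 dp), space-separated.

1.5340 281.84 1.2753

ρ = √(x²+y²) = √(0.184² + -0.878²) = 0.89707
φ = atan2(y, x) mod 360° = atan2(-0.878, 0.184) = 281.8360°
|p|² = ρ² + z² = 0.89707² + 0.604² = 1.16956
κ = 2ρ / |p|² = 2×0.89707 / 1.16956 = 1.53404
θ = 2·atan2(ρ, z) = 2·atan2(0.89707, 0.604) = 1.95643 rad
ℓ = θ/κ = 1.95643/1.53404 = 1.27534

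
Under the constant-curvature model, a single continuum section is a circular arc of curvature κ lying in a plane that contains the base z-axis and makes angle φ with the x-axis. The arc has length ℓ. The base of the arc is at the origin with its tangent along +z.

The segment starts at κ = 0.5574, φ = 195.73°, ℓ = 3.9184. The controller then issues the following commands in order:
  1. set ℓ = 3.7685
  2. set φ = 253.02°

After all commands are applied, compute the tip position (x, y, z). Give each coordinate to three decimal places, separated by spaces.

initial: κ=0.5574, φ=195.73°, ℓ=3.9184
cmd 1: set ℓ=3.7685 → (κ,φ,ℓ)=(0.5574,195.73°,3.7685) → tip=(-2.5995,-0.7322,1.5481)
cmd 2: set φ=253.02° → (κ,φ,ℓ)=(0.5574,253.02°,3.7685) → tip=(-0.7887,-2.5829,1.5481)

-0.789 -2.583 1.548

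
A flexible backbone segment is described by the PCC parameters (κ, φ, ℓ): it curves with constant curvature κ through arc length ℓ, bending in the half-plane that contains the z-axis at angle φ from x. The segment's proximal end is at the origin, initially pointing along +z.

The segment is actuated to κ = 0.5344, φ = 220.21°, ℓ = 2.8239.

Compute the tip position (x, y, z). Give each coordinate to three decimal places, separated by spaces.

θ = κ·ℓ = 0.5344 × 2.8239 = 1.50909 rad
ρ = (1 − cos θ)/κ = (1 − 0.06167)/0.5344 = 1.75587
z = sin θ / κ = 0.99810/0.5344 = 1.86770
x = ρ cos φ = 1.75587 × cos(220.21°) = -1.34093
y = ρ sin φ = 1.75587 × sin(220.21°) = -1.13357

-1.341 -1.134 1.868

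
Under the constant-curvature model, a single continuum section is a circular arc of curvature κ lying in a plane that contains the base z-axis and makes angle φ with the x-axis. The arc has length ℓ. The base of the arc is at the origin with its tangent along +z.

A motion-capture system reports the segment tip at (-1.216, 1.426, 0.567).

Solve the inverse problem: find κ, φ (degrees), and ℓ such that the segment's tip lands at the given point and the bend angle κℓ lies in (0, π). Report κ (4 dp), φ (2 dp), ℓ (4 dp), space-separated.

0.9777 130.46 2.6123

ρ = √(x²+y²) = √(-1.216² + 1.426²) = 1.87407
φ = atan2(y, x) mod 360° = atan2(1.426, -1.216) = 130.4554°
|p|² = ρ² + z² = 1.87407² + 0.567² = 3.83362
κ = 2ρ / |p|² = 2×1.87407 / 3.83362 = 0.97770
θ = 2·atan2(ρ, z) = 2·atan2(1.87407, 0.567) = 2.55400 rad
ℓ = θ/κ = 2.55400/0.97770 = 2.61225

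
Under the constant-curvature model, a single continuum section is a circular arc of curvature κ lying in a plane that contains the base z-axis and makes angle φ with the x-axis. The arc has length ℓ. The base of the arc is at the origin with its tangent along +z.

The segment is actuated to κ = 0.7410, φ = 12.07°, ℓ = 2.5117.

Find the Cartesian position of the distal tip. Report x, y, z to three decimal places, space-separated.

θ = κ·ℓ = 0.7410 × 2.5117 = 1.86117 rad
ρ = (1 − cos θ)/κ = (1 − -0.28631)/0.7410 = 1.73591
z = sin θ / κ = 0.95814/0.7410 = 1.29303
x = ρ cos φ = 1.73591 × cos(12.07°) = 1.69753
y = ρ sin φ = 1.73591 × sin(12.07°) = 0.36299

1.698 0.363 1.293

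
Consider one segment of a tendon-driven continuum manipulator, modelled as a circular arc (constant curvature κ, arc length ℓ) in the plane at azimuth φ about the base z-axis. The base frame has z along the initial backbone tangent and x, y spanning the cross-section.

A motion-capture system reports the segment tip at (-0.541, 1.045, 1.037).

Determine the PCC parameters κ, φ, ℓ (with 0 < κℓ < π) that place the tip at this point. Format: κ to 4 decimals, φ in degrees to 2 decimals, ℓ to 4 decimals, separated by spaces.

0.9567 117.37 1.7737

ρ = √(x²+y²) = √(-0.541² + 1.045²) = 1.17674
φ = atan2(y, x) mod 360° = atan2(1.045, -0.541) = 117.3708°
|p|² = ρ² + z² = 1.17674² + 1.037² = 2.46007
κ = 2ρ / |p|² = 2×1.17674 / 2.46007 = 0.95667
θ = 2·atan2(ρ, z) = 2·atan2(1.17674, 1.037) = 1.69687 rad
ℓ = θ/κ = 1.69687/0.95667 = 1.77374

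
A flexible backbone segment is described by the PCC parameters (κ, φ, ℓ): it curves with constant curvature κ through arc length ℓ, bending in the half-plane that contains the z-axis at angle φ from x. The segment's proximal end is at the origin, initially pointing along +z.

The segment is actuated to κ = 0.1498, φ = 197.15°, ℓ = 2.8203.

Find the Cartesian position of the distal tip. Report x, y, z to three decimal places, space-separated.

-0.561 -0.173 2.737

θ = κ·ℓ = 0.1498 × 2.8203 = 0.42248 rad
ρ = (1 − cos θ)/κ = (1 − 0.91207)/0.1498 = 0.58695
z = sin θ / κ = 0.41002/0.1498 = 2.73715
x = ρ cos φ = 0.58695 × cos(197.15°) = -0.56085
y = ρ sin φ = 0.58695 × sin(197.15°) = -0.17308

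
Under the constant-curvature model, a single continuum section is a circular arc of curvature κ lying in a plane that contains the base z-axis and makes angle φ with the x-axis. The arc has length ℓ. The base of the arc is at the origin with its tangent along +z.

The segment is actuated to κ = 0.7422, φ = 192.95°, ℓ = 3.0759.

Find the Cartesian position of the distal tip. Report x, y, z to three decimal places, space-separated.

-2.171 -0.499 1.020

θ = κ·ℓ = 0.7422 × 3.0759 = 2.28293 rad
ρ = (1 − cos θ)/κ = (1 − -0.65345)/0.7422 = 2.22777
z = sin θ / κ = 0.75697/0.7422 = 1.01990
x = ρ cos φ = 2.22777 × cos(192.95°) = -2.17111
y = ρ sin φ = 2.22777 × sin(192.95°) = -0.49925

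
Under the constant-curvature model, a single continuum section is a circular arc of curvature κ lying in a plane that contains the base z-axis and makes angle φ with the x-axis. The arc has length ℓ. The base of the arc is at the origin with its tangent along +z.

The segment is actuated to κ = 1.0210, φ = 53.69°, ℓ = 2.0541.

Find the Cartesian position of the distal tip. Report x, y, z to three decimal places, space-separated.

θ = κ·ℓ = 1.0210 × 2.0541 = 2.09724 rad
ρ = (1 − cos θ)/κ = (1 − -0.50246)/1.0210 = 1.47156
z = sin θ / κ = 0.86460/1.0210 = 0.84682
x = ρ cos φ = 1.47156 × cos(53.69°) = 0.87139
y = ρ sin φ = 1.47156 × sin(53.69°) = 1.18582

0.871 1.186 0.847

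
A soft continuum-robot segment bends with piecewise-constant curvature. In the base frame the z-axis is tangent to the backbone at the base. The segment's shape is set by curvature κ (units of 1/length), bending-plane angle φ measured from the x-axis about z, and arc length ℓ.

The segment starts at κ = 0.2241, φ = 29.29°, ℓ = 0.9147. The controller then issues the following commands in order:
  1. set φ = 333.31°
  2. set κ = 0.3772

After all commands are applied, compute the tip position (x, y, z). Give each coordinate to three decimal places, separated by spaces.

0.140 -0.070 0.897

initial: κ=0.2241, φ=29.29°, ℓ=0.9147
cmd 1: set φ=333.31° → (κ,φ,ℓ)=(0.2241,333.31°,0.9147) → tip=(0.0835,-0.0420,0.9083)
cmd 2: set κ=0.3772 → (κ,φ,ℓ)=(0.3772,333.31°,0.9147) → tip=(0.1396,-0.0702,0.8967)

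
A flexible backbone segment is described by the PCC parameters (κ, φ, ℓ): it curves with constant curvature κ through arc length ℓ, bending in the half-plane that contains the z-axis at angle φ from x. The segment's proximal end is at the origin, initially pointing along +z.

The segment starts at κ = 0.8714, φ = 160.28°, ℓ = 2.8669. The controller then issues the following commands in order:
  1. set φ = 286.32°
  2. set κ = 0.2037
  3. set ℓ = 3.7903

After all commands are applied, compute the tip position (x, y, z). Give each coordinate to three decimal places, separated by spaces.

initial: κ=0.8714, φ=160.28°, ℓ=2.8669
cmd 1: set φ=286.32° → (κ,φ,ℓ)=(0.8714,286.32°,2.8669) → tip=(0.5805,-1.9825,0.6884)
cmd 2: set κ=0.2037 → (κ,φ,ℓ)=(0.2037,286.32°,2.8669) → tip=(0.2286,-0.7808,2.7067)
cmd 3: set ℓ=3.7903 → (κ,φ,ℓ)=(0.2037,286.32°,3.7903) → tip=(0.3911,-1.3359,3.4248)

0.391 -1.336 3.425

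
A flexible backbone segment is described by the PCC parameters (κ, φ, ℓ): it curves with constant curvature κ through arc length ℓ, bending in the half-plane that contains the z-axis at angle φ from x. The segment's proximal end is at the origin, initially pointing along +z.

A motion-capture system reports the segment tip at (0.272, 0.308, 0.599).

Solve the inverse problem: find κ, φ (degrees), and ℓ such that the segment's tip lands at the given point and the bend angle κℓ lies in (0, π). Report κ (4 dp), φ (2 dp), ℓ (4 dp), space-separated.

ρ = √(x²+y²) = √(0.272² + 0.308²) = 0.41091
φ = atan2(y, x) mod 360° = atan2(0.308, 0.272) = 48.5517°
|p|² = ρ² + z² = 0.41091² + 0.599² = 0.52765
κ = 2ρ / |p|² = 2×0.41091 / 0.52765 = 1.55752
θ = 2·atan2(ρ, z) = 2·atan2(0.41091, 0.599) = 1.20253 rad
ℓ = θ/κ = 1.20253/1.55752 = 0.77208

1.5575 48.55 0.7721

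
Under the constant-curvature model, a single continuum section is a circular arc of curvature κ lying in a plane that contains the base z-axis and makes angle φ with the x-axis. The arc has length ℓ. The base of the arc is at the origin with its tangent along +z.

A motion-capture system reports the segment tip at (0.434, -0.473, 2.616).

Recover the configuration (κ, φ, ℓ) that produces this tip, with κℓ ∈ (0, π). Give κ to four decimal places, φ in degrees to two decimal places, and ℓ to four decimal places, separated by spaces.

ρ = √(x²+y²) = √(0.434² + -0.473²) = 0.64194
φ = atan2(y, x) mod 360° = atan2(-0.473, 0.434) = 312.5379°
|p|² = ρ² + z² = 0.64194² + 2.616² = 7.25554
κ = 2ρ / |p|² = 2×0.64194 / 7.25554 = 0.17695
θ = 2·atan2(ρ, z) = 2·atan2(0.64194, 2.616) = 0.48127 rad
ℓ = θ/κ = 0.48127/0.17695 = 2.71978

0.1770 312.54 2.7198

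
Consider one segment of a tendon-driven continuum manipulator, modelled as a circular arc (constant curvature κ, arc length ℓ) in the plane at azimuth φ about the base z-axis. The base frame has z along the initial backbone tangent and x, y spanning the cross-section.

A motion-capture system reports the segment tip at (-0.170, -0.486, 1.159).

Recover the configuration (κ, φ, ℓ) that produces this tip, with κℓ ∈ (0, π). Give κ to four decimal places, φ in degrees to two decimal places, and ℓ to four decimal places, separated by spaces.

0.6402 250.72 1.3059

ρ = √(x²+y²) = √(-0.170² + -0.486²) = 0.51487
φ = atan2(y, x) mod 360° = atan2(-0.486, -0.170) = 250.7205°
|p|² = ρ² + z² = 0.51487² + 1.159² = 1.60838
κ = 2ρ / |p|² = 2×0.51487 / 1.60838 = 0.64024
θ = 2·atan2(ρ, z) = 2·atan2(0.51487, 1.159) = 0.83611 rad
ℓ = θ/κ = 0.83611/0.64024 = 1.30593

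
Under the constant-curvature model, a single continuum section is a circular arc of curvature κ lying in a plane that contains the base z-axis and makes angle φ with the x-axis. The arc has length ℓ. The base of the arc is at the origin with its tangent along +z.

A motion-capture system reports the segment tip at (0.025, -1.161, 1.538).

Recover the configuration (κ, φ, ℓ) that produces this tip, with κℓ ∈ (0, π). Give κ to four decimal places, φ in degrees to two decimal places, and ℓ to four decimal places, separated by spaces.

0.6253 271.23 2.0684

ρ = √(x²+y²) = √(0.025² + -1.161²) = 1.16127
φ = atan2(y, x) mod 360° = atan2(-1.161, 0.025) = 271.2336°
|p|² = ρ² + z² = 1.16127² + 1.538² = 3.71399
κ = 2ρ / |p|² = 2×1.16127 / 3.71399 = 0.62535
θ = 2·atan2(ρ, z) = 2·atan2(1.16127, 1.538) = 1.29345 rad
ℓ = θ/κ = 1.29345/0.62535 = 2.06837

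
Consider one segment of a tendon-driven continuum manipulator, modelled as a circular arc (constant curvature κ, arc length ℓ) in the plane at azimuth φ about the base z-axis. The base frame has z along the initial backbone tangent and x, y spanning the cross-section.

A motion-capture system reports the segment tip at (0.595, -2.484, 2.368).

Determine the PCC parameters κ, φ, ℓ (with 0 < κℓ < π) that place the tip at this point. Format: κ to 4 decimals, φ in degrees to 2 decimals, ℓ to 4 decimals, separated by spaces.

ρ = √(x²+y²) = √(0.595² + -2.484²) = 2.55427
φ = atan2(y, x) mod 360° = atan2(-2.484, 0.595) = 283.4704°
|p|² = ρ² + z² = 2.55427² + 2.368² = 12.13171
κ = 2ρ / |p|² = 2×2.55427 / 12.13171 = 0.42109
θ = 2·atan2(ρ, z) = 2·atan2(2.55427, 2.368) = 1.64644 rad
ℓ = θ/κ = 1.64644/0.42109 = 3.90996

0.4211 283.47 3.9100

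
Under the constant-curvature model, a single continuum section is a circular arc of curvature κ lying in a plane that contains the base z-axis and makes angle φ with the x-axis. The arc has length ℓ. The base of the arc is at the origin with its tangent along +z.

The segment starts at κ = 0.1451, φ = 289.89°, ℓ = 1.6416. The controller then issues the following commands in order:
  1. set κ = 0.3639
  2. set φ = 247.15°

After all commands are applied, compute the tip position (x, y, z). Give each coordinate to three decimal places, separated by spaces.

-0.185 -0.439 1.546

initial: κ=0.1451, φ=289.89°, ℓ=1.6416
cmd 1: set κ=0.3639 → (κ,φ,ℓ)=(0.3639,289.89°,1.6416) → tip=(0.1619,-0.4475,1.5457)
cmd 2: set φ=247.15° → (κ,φ,ℓ)=(0.3639,247.15°,1.6416) → tip=(-0.1848,-0.4386,1.5457)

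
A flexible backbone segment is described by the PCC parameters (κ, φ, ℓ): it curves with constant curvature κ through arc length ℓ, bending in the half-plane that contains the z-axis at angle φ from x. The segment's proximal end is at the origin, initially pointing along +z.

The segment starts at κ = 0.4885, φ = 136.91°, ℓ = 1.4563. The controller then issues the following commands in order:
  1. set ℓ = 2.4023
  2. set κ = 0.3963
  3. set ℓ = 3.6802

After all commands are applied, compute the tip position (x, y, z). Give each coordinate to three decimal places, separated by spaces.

initial: κ=0.4885, φ=136.91°, ℓ=1.4563
cmd 1: set ℓ=2.4023 → (κ,φ,ℓ)=(0.4885,136.91°,2.4023) → tip=(-0.9165,0.8574,1.8877)
cmd 2: set κ=0.3963 → (κ,φ,ℓ)=(0.3963,136.91°,2.4023) → tip=(-0.7739,0.7239,2.0555)
cmd 3: set ℓ=3.6802 → (κ,φ,ℓ)=(0.3963,136.91°,3.6802) → tip=(-1.6362,1.5306,2.5074)

-1.636 1.531 2.507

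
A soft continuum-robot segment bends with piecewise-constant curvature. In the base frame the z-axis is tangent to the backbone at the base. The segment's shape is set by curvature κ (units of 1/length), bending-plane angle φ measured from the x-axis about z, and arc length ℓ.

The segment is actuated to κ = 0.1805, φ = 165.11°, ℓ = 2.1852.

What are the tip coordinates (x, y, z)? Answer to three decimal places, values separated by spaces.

-0.411 0.109 2.129

θ = κ·ℓ = 0.1805 × 2.1852 = 0.39443 rad
ρ = (1 − cos θ)/κ = (1 − 0.92322)/0.1805 = 0.42539
z = sin θ / κ = 0.38428/0.1805 = 2.12898
x = ρ cos φ = 0.42539 × cos(165.11°) = -0.41111
y = ρ sin φ = 0.42539 × sin(165.11°) = 0.10931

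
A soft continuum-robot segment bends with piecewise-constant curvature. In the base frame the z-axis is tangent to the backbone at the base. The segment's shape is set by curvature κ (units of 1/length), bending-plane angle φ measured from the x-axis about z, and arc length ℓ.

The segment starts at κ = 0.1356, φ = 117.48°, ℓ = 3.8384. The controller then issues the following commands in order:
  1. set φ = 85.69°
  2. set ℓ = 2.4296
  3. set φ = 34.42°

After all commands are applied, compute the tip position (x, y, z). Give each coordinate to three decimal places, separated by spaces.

initial: κ=0.1356, φ=117.48°, ℓ=3.8384
cmd 1: set φ=85.69° → (κ,φ,ℓ)=(0.1356,85.69°,3.8384) → tip=(0.0734,0.9738,3.6674)
cmd 2: set ℓ=2.4296 → (κ,φ,ℓ)=(0.1356,85.69°,2.4296) → tip=(0.0298,0.3955,2.3859)
cmd 3: set φ=34.42° → (κ,φ,ℓ)=(0.1356,34.42°,2.4296) → tip=(0.3272,0.2242,2.3859)

0.327 0.224 2.386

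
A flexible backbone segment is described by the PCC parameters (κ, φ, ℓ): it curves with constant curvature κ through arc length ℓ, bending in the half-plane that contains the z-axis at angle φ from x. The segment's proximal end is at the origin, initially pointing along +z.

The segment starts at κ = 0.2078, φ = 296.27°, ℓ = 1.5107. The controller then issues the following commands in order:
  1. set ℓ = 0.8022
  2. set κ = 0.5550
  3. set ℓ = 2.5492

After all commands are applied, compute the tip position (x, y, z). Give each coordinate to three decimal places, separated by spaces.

0.674 -1.365 1.780

initial: κ=0.2078, φ=296.27°, ℓ=1.5107
cmd 1: set ℓ=0.8022 → (κ,φ,ℓ)=(0.2078,296.27°,0.8022) → tip=(0.0295,-0.0598,0.7985)
cmd 2: set κ=0.5550 → (κ,φ,ℓ)=(0.5550,296.27°,0.8022) → tip=(0.0777,-0.1575,0.7760)
cmd 3: set ℓ=2.5492 → (κ,φ,ℓ)=(0.5550,296.27°,2.5492) → tip=(0.6736,-1.3647,1.7799)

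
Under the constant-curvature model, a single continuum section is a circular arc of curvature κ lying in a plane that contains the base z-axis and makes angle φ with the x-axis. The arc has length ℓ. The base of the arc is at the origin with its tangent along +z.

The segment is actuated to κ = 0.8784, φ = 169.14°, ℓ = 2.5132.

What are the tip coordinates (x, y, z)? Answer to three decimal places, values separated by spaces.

-1.783 0.342 0.915

θ = κ·ℓ = 0.8784 × 2.5132 = 2.20759 rad
ρ = (1 − cos θ)/κ = (1 − -0.59462)/0.8784 = 1.81537
z = sin θ / κ = 0.80400/0.8784 = 0.91530
x = ρ cos φ = 1.81537 × cos(169.14°) = -1.78286
y = ρ sin φ = 1.81537 × sin(169.14°) = 0.34203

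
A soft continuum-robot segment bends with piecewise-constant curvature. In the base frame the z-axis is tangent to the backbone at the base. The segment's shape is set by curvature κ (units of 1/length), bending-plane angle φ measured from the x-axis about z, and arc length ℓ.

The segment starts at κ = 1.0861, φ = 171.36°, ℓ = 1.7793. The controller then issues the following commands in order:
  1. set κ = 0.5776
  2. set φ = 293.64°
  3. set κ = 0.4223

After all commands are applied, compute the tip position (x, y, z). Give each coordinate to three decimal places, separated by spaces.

initial: κ=1.0861, φ=171.36°, ℓ=1.7793
cmd 1: set κ=0.5776 → (κ,φ,ℓ)=(0.5776,171.36°,1.7793) → tip=(-0.8271,0.1257,1.4822)
cmd 2: set φ=293.64° → (κ,φ,ℓ)=(0.5776,293.64°,1.7793) → tip=(0.3355,-0.7664,1.4822)
cmd 3: set κ=0.4223 → (κ,φ,ℓ)=(0.4223,293.64°,1.7793) → tip=(0.2557,-0.5841,1.6165)

0.256 -0.584 1.617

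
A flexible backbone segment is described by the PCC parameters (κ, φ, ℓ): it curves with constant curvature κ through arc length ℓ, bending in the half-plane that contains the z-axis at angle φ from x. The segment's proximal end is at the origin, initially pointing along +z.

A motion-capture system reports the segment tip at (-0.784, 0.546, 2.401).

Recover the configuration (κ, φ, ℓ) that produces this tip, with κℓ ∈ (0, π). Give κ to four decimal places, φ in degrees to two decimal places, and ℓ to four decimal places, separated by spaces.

0.2861 145.15 2.6469

ρ = √(x²+y²) = √(-0.784² + 0.546²) = 0.95539
φ = atan2(y, x) mod 360° = atan2(0.546, -0.784) = 145.1455°
|p|² = ρ² + z² = 0.95539² + 2.401² = 6.67757
κ = 2ρ / |p|² = 2×0.95539 / 6.67757 = 0.28615
θ = 2·atan2(ρ, z) = 2·atan2(0.95539, 2.401) = 0.75741 rad
ℓ = θ/κ = 0.75741/0.28615 = 2.64692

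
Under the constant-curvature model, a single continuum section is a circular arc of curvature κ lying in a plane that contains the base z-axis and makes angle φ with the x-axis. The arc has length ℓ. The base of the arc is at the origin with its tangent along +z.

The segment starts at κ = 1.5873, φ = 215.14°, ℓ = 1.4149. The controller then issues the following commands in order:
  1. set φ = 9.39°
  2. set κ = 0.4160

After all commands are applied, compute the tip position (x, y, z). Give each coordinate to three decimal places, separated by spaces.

0.399 0.066 1.335

initial: κ=1.5873, φ=215.14°, ℓ=1.4149
cmd 1: set φ=9.39° → (κ,φ,ℓ)=(1.5873,9.39°,1.4149) → tip=(1.0100,0.1670,0.4918)
cmd 2: set κ=0.4160 → (κ,φ,ℓ)=(0.4160,9.39°,1.4149) → tip=(0.3991,0.0660,1.3346)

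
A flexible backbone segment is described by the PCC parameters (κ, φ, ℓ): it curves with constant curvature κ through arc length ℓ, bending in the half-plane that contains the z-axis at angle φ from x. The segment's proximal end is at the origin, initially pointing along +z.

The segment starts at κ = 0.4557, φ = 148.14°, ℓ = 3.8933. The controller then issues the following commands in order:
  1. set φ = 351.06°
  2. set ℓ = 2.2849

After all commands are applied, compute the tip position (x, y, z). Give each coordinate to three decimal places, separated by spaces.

initial: κ=0.4557, φ=148.14°, ℓ=3.8933
cmd 1: set φ=351.06° → (κ,φ,ℓ)=(0.4557,351.06°,3.8933) → tip=(2.6056,-0.4099,2.1492)
cmd 2: set ℓ=2.2849 → (κ,φ,ℓ)=(0.4557,351.06°,2.2849) → tip=(1.0727,-0.1687,1.8938)

1.073 -0.169 1.894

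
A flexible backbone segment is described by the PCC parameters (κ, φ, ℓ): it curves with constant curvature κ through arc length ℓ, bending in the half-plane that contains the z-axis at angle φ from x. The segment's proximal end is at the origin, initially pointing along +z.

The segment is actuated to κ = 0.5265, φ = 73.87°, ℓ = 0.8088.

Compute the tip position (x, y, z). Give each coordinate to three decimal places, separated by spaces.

0.047 0.163 0.785

θ = κ·ℓ = 0.5265 × 0.8088 = 0.42583 rad
ρ = (1 − cos θ)/κ = (1 − 0.91069)/0.5265 = 0.16962
z = sin θ / κ = 0.41308/0.5265 = 0.78458
x = ρ cos φ = 0.16962 × cos(73.87°) = 0.04712
y = ρ sin φ = 0.16962 × sin(73.87°) = 0.16294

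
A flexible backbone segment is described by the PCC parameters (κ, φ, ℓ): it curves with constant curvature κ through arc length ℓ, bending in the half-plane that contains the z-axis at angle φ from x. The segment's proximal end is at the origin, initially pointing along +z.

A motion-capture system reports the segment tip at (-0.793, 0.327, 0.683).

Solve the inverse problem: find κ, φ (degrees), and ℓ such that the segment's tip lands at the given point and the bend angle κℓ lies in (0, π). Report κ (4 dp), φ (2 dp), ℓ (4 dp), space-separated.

1.4269 157.59 1.2591

ρ = √(x²+y²) = √(-0.793² + 0.327²) = 0.85778
φ = atan2(y, x) mod 360° = atan2(0.327, -0.793) = 157.5908°
|p|² = ρ² + z² = 0.85778² + 0.683² = 1.20227
κ = 2ρ / |p|² = 2×0.85778 / 1.20227 = 1.42693
θ = 2·atan2(ρ, z) = 2·atan2(0.85778, 0.683) = 1.79670 rad
ℓ = θ/κ = 1.79670/1.42693 = 1.25914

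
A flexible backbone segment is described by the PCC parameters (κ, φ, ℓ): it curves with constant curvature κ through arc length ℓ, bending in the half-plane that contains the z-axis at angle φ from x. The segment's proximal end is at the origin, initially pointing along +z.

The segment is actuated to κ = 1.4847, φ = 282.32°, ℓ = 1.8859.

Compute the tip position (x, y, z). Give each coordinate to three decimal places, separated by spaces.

0.279 -1.278 0.226

θ = κ·ℓ = 1.4847 × 1.8859 = 2.80000 rad
ρ = (1 − cos θ)/κ = (1 − -0.94222)/1.4847 = 1.30816
z = sin θ / κ = 0.33499/1.4847 = 0.22563
x = ρ cos φ = 1.30816 × cos(282.32°) = 0.27912
y = ρ sin φ = 1.30816 × sin(282.32°) = -1.27803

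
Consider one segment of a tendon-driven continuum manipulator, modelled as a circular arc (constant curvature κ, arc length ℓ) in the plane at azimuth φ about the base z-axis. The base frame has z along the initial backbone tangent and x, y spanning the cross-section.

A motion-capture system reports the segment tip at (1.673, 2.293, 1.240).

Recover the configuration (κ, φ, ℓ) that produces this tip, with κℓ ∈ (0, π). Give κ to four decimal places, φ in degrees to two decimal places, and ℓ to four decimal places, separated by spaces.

0.5917 53.89 3.9173

ρ = √(x²+y²) = √(1.673² + 2.293²) = 2.83845
φ = atan2(y, x) mod 360° = atan2(2.293, 1.673) = 53.8851°
|p|² = ρ² + z² = 2.83845² + 1.240² = 9.59438
κ = 2ρ / |p|² = 2×2.83845 / 9.59438 = 0.59169
θ = 2·atan2(ρ, z) = 2·atan2(2.83845, 1.240) = 2.31785 rad
ℓ = θ/κ = 2.31785/0.59169 = 3.91734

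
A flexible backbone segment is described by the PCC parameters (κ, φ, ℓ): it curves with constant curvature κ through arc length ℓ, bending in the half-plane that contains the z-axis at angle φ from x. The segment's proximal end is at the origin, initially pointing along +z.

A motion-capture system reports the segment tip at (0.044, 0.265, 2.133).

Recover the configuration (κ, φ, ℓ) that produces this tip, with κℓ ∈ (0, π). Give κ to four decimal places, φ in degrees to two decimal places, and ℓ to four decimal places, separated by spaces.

ρ = √(x²+y²) = √(0.044² + 0.265²) = 0.26863
φ = atan2(y, x) mod 360° = atan2(0.265, 0.044) = 80.5727°
|p|² = ρ² + z² = 0.26863² + 2.133² = 4.62185
κ = 2ρ / |p|² = 2×0.26863 / 4.62185 = 0.11624
θ = 2·atan2(ρ, z) = 2·atan2(0.26863, 2.133) = 0.25056 rad
ℓ = θ/κ = 0.25056/0.11624 = 2.15548

0.1162 80.57 2.1555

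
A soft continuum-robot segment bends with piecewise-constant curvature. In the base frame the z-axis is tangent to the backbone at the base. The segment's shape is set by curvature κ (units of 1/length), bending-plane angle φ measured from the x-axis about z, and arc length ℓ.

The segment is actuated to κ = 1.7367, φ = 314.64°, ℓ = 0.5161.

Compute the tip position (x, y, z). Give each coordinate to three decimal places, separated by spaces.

0.152 -0.154 0.450

θ = κ·ℓ = 1.7367 × 0.5161 = 0.89631 rad
ρ = (1 − cos θ)/κ = (1 − 0.62450)/1.7367 = 0.21622
z = sin θ / κ = 0.78103/1.7367 = 0.44972
x = ρ cos φ = 0.21622 × cos(314.64°) = 0.15193
y = ρ sin φ = 0.21622 × sin(314.64°) = -0.15385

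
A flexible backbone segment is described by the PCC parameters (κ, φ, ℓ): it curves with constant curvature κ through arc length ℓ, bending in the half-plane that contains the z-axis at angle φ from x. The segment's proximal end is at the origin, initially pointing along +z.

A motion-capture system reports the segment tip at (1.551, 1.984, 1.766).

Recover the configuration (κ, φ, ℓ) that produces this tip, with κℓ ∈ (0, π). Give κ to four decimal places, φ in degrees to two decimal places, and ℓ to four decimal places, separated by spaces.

ρ = √(x²+y²) = √(1.551² + 1.984²) = 2.51830
φ = atan2(y, x) mod 360° = atan2(1.984, 1.551) = 51.9833°
|p|² = ρ² + z² = 2.51830² + 1.766² = 9.46061
κ = 2ρ / |p|² = 2×2.51830 / 9.46061 = 0.53238
θ = 2·atan2(ρ, z) = 2·atan2(2.51830, 1.766) = 1.91844 rad
ℓ = θ/κ = 1.91844/0.53238 = 3.60355

0.5324 51.98 3.6035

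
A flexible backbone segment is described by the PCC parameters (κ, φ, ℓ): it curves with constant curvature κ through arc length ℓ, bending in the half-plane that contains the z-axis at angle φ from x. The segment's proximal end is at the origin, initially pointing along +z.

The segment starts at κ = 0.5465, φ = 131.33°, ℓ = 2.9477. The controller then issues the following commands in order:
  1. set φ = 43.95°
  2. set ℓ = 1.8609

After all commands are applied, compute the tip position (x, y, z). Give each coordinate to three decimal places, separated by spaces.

0.625 0.602 1.556

initial: κ=0.5465, φ=131.33°, ℓ=2.9477
cmd 1: set φ=43.95° → (κ,φ,ℓ)=(0.5465,43.95°,2.9477) → tip=(1.3702,1.3209,1.8284)
cmd 2: set ℓ=1.8609 → (κ,φ,ℓ)=(0.5465,43.95°,1.8609) → tip=(0.6245,0.6020,1.5563)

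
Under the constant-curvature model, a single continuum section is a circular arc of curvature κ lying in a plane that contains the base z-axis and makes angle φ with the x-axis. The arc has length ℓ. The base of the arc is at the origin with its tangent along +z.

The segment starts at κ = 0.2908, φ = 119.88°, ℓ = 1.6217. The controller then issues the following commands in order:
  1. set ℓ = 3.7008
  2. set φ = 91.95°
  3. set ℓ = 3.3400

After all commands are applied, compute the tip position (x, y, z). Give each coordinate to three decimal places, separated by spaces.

-0.051 1.498 2.839

initial: κ=0.2908, φ=119.88°, ℓ=1.6217
cmd 1: set ℓ=3.7008 → (κ,φ,ℓ)=(0.2908,119.88°,3.7008) → tip=(-0.8999,1.5663,3.0267)
cmd 2: set φ=91.95° → (κ,φ,ℓ)=(0.2908,91.95°,3.7008) → tip=(-0.0615,1.8054,3.0267)
cmd 3: set ℓ=3.3400 → (κ,φ,ℓ)=(0.2908,91.95°,3.3400) → tip=(-0.0510,1.4976,2.8391)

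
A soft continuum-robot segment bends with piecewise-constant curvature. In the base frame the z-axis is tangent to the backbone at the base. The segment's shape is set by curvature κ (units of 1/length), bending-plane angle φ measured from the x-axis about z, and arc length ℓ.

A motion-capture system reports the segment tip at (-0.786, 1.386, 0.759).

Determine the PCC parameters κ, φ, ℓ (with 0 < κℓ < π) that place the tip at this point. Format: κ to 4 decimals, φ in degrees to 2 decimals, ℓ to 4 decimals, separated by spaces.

ρ = √(x²+y²) = √(-0.786² + 1.386²) = 1.59336
φ = atan2(y, x) mod 360° = atan2(1.386, -0.786) = 119.5576°
|p|² = ρ² + z² = 1.59336² + 0.759² = 3.11487
κ = 2ρ / |p|² = 2×1.59336 / 3.11487 = 1.02306
θ = 2·atan2(ρ, z) = 2·atan2(1.59336, 0.759) = 2.25249 rad
ℓ = θ/κ = 2.25249/1.02306 = 2.20171

1.0231 119.56 2.2017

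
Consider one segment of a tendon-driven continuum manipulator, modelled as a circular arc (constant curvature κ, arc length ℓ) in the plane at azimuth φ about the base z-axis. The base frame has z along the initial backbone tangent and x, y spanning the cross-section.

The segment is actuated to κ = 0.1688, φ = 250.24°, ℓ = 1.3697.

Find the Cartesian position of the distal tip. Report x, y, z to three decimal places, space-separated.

-0.053 -0.148 1.358

θ = κ·ℓ = 0.1688 × 1.3697 = 0.23121 rad
ρ = (1 − cos θ)/κ = (1 − 0.97339)/0.1688 = 0.15764
z = sin θ / κ = 0.22915/0.1688 = 1.35753
x = ρ cos φ = 0.15764 × cos(250.24°) = -0.05329
y = ρ sin φ = 0.15764 × sin(250.24°) = -0.14835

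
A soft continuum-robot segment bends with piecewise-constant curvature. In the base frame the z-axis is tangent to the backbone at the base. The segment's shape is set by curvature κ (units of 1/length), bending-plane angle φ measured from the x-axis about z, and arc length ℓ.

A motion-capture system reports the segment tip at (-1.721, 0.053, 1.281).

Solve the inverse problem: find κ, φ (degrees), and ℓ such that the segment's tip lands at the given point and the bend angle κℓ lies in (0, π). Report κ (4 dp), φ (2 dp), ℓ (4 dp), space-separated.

0.7477 178.24 2.4907

ρ = √(x²+y²) = √(-1.721² + 0.053²) = 1.72182
φ = atan2(y, x) mod 360° = atan2(0.053, -1.721) = 178.2361°
|p|² = ρ² + z² = 1.72182² + 1.281² = 4.60561
κ = 2ρ / |p|² = 2×1.72182 / 4.60561 = 0.74770
θ = 2·atan2(ρ, z) = 2·atan2(1.72182, 1.281) = 1.86232 rad
ℓ = θ/κ = 1.86232/0.74770 = 2.49071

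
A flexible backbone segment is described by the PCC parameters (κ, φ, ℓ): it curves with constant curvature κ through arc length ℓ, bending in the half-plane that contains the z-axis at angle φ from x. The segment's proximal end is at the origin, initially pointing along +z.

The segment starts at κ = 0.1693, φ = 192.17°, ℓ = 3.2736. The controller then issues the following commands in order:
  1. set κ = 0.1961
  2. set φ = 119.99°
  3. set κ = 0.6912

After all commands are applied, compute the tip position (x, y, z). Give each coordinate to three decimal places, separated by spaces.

initial: κ=0.1693, φ=192.17°, ℓ=3.2736
cmd 1: set κ=0.1961 → (κ,φ,ℓ)=(0.1961,192.17°,3.2736) → tip=(-0.9923,-0.2140,3.0533)
cmd 2: set φ=119.99° → (κ,φ,ℓ)=(0.1961,119.99°,3.2736) → tip=(-0.5074,0.8792,3.0533)
cmd 3: set κ=0.6912 → (κ,φ,ℓ)=(0.6912,119.99°,3.2736) → tip=(-1.1845,2.0525,1.1140)

-1.185 2.053 1.114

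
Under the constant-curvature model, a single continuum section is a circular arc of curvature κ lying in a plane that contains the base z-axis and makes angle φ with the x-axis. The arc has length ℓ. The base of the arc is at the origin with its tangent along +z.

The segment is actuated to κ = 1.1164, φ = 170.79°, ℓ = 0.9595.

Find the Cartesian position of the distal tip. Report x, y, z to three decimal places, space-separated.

-0.461 0.075 0.786

θ = κ·ℓ = 1.1164 × 0.9595 = 1.07119 rad
ρ = (1 − cos θ)/κ = (1 − 0.47908)/1.1164 = 0.46660
z = sin θ / κ = 0.87777/1.1164 = 0.78625
x = ρ cos φ = 0.46660 × cos(170.79°) = -0.46059
y = ρ sin φ = 0.46660 × sin(170.79°) = 0.07468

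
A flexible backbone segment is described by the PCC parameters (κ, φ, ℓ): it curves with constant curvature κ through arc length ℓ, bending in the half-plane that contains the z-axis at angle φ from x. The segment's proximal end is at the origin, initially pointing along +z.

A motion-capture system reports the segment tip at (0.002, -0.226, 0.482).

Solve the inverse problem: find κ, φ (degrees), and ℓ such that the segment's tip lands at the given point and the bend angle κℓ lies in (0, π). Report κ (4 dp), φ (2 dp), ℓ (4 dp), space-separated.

ρ = √(x²+y²) = √(0.002² + -0.226²) = 0.22601
φ = atan2(y, x) mod 360° = atan2(-0.226, 0.002) = 270.5070°
|p|² = ρ² + z² = 0.22601² + 0.482² = 0.28340
κ = 2ρ / |p|² = 2×0.22601 / 0.28340 = 1.59496
θ = 2·atan2(ρ, z) = 2·atan2(0.22601, 0.482) = 0.87692 rad
ℓ = θ/κ = 0.87692/1.59496 = 0.54980

1.5950 270.51 0.5498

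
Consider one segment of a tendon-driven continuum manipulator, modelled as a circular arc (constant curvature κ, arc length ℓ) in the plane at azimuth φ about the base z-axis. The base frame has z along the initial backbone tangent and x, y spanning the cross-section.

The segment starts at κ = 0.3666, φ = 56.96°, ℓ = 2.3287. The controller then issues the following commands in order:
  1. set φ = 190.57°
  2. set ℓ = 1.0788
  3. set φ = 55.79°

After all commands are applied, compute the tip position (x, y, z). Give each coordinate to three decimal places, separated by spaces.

initial: κ=0.3666, φ=56.96°, ℓ=2.3287
cmd 1: set φ=190.57° → (κ,φ,ℓ)=(0.3666,190.57°,2.3287) → tip=(-0.9192,-0.1715,2.0560)
cmd 2: set ℓ=1.0788 → (κ,φ,ℓ)=(0.3666,190.57°,1.0788) → tip=(-0.2070,-0.0386,1.0509)
cmd 3: set φ=55.79° → (κ,φ,ℓ)=(0.3666,55.79°,1.0788) → tip=(0.1184,0.1741,1.0509)

0.118 0.174 1.051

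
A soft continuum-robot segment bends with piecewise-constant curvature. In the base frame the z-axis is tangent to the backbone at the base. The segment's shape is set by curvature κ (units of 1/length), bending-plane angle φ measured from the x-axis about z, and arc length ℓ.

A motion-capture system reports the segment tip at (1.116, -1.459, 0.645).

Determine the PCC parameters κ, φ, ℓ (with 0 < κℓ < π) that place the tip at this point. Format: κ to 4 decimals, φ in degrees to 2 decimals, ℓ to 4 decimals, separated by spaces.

ρ = √(x²+y²) = √(1.116² + -1.459²) = 1.83688
φ = atan2(y, x) mod 360° = atan2(-1.459, 1.116) = 307.4126°
|p|² = ρ² + z² = 1.83688² + 0.645² = 3.79016
κ = 2ρ / |p|² = 2×1.83688 / 3.79016 = 0.96929
θ = 2·atan2(ρ, z) = 2·atan2(1.83688, 0.645) = 2.46622 rad
ℓ = θ/κ = 2.46622/0.96929 = 2.54435

0.9693 307.41 2.5444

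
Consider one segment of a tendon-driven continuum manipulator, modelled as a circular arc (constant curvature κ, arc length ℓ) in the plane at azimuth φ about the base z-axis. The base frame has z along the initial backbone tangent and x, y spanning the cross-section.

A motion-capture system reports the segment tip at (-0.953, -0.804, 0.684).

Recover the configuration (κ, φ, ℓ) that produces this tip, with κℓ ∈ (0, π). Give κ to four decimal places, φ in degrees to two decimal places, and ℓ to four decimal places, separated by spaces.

1.2330 220.15 1.7341

ρ = √(x²+y²) = √(-0.953² + -0.804²) = 1.24685
φ = atan2(y, x) mod 360° = atan2(-0.804, -0.953) = 220.1527°
|p|² = ρ² + z² = 1.24685² + 0.684² = 2.02248
κ = 2ρ / |p|² = 2×1.24685 / 2.02248 = 1.23299
θ = 2·atan2(ρ, z) = 2·atan2(1.24685, 0.684) = 2.13808 rad
ℓ = θ/κ = 2.13808/1.23299 = 1.73407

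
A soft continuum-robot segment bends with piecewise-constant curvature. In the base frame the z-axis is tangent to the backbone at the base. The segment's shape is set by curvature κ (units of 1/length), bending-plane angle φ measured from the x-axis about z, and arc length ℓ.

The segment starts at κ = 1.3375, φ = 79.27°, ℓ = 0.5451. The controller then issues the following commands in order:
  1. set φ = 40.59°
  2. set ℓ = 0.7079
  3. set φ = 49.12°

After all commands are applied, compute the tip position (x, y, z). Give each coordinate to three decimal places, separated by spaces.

0.203 0.235 0.607

initial: κ=1.3375, φ=79.27°, ℓ=0.5451
cmd 1: set φ=40.59° → (κ,φ,ℓ)=(1.3375,40.59°,0.5451) → tip=(0.1443,0.1237,0.4981)
cmd 2: set ℓ=0.7079 → (κ,φ,ℓ)=(1.3375,40.59°,0.7079) → tip=(0.2360,0.2022,0.6068)
cmd 3: set φ=49.12° → (κ,φ,ℓ)=(1.3375,49.12°,0.7079) → tip=(0.2034,0.2350,0.6068)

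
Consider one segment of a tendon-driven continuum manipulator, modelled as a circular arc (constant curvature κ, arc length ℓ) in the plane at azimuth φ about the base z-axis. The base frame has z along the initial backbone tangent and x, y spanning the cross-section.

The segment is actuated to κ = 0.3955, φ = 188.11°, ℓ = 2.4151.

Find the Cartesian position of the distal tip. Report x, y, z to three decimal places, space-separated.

θ = κ·ℓ = 0.3955 × 2.4151 = 0.95517 rad
ρ = (1 − cos θ)/κ = (1 − 0.57747)/0.3955 = 1.06835
z = sin θ / κ = 0.81641/0.3955 = 2.06426
x = ρ cos φ = 1.06835 × cos(188.11°) = -1.05766
y = ρ sin φ = 1.06835 × sin(188.11°) = -0.15072

-1.058 -0.151 2.064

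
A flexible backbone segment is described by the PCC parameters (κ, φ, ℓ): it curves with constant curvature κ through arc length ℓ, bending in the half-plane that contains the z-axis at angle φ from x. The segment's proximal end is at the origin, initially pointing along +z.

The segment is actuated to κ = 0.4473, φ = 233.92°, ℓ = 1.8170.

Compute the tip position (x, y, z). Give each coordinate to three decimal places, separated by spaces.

-0.411 -0.565 1.623

θ = κ·ℓ = 0.4473 × 1.8170 = 0.81274 rad
ρ = (1 − cos θ)/κ = (1 − 0.68751)/0.4473 = 0.69862
z = sin θ / κ = 0.72618/0.4473 = 1.62347
x = ρ cos φ = 0.69862 × cos(233.92°) = -0.41143
y = ρ sin φ = 0.69862 × sin(233.92°) = -0.56462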